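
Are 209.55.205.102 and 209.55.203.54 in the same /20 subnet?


Mask: 255.255.240.0
209.55.205.102 AND mask = 209.55.192.0
209.55.203.54 AND mask = 209.55.192.0
Yes, same subnet (209.55.192.0)


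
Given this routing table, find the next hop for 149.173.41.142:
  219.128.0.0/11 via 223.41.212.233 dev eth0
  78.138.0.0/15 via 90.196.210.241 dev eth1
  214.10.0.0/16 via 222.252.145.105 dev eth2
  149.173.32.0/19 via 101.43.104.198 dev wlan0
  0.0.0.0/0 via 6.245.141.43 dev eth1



Longest prefix match for 149.173.41.142:
  /11 219.128.0.0: no
  /15 78.138.0.0: no
  /16 214.10.0.0: no
  /19 149.173.32.0: MATCH
  /0 0.0.0.0: MATCH
Selected: next-hop 101.43.104.198 via wlan0 (matched /19)


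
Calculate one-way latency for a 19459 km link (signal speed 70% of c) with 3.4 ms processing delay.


Speed = 0.7 * 3e5 km/s = 210000 km/s
Propagation delay = 19459 / 210000 = 0.0927 s = 92.6619 ms
Processing delay = 3.4 ms
Total one-way latency = 96.0619 ms


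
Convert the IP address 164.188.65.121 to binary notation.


164 = 10100100
188 = 10111100
65 = 01000001
121 = 01111001
Binary: 10100100.10111100.01000001.01111001


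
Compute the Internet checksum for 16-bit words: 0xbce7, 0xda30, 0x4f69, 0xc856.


Sum all words (with carry folding):
+ 0xbce7 = 0xbce7
+ 0xda30 = 0x9718
+ 0x4f69 = 0xe681
+ 0xc856 = 0xaed8
One's complement: ~0xaed8
Checksum = 0x5127


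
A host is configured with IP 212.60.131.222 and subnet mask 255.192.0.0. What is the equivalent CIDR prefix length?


Binary: 11111111.11000000.00000000.00000000
Count leading 1s
Prefix: /10


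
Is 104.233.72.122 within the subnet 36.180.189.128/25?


Subnet network: 36.180.189.128
Test IP AND mask: 104.233.72.0
No, 104.233.72.122 is not in 36.180.189.128/25


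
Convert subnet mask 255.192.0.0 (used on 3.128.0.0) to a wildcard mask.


Subnet mask: 255.192.0.0
Wildcard = 255.255.255.255 - subnet mask
255 - 255 = 0
255 - 192 = 63
255 - 0 = 255
255 - 0 = 255
Wildcard: 0.63.255.255


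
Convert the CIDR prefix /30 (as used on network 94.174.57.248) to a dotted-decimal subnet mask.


/30 means 30 network bits, 2 host bits
Binary: 11111111111111111111111111111100
Mask: 255.255.255.252


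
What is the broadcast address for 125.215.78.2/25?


Network: 125.215.78.0/25
Host bits = 7
Set all host bits to 1:
Broadcast: 125.215.78.127


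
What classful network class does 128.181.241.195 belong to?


First octet: 128
Binary: 10000000
10xxxxxx -> Class B (128-191)
Class B, default mask 255.255.0.0 (/16)


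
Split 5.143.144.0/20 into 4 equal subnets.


New prefix = 20 + 2 = 22
Each subnet has 1024 addresses
  5.143.144.0/22
  5.143.148.0/22
  5.143.152.0/22
  5.143.156.0/22
Subnets: 5.143.144.0/22, 5.143.148.0/22, 5.143.152.0/22, 5.143.156.0/22


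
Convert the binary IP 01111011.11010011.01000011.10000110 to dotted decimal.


01111011 = 123
11010011 = 211
01000011 = 67
10000110 = 134
IP: 123.211.67.134


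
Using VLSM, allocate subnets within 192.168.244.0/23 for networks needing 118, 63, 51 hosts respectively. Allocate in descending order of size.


118 hosts -> /25 (126 usable): 192.168.244.0/25
63 hosts -> /25 (126 usable): 192.168.244.128/25
51 hosts -> /26 (62 usable): 192.168.245.0/26
Allocation: 192.168.244.0/25 (118 hosts, 126 usable); 192.168.244.128/25 (63 hosts, 126 usable); 192.168.245.0/26 (51 hosts, 62 usable)


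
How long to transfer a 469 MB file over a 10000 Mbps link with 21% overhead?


Effective throughput = 10000 * (1 - 21/100) = 7900 Mbps
File size in Mb = 469 * 8 = 3752 Mb
Time = 3752 / 7900
Time = 0.4749 seconds


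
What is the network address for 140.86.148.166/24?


IP:   10001100.01010110.10010100.10100110
Mask: 11111111.11111111.11111111.00000000
AND operation:
Net:  10001100.01010110.10010100.00000000
Network: 140.86.148.0/24


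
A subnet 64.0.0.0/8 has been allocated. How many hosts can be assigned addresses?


Host bits = 32 - 8 = 24
Total addresses = 2^24 = 16777216
Usable = total - 2 (network and broadcast)
Usable hosts: 16777214


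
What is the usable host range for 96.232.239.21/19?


Network: 96.232.224.0
Broadcast: 96.232.255.255
First usable = network + 1
Last usable = broadcast - 1
Range: 96.232.224.1 to 96.232.255.254


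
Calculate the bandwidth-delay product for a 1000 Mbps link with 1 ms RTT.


BDP = bandwidth * RTT
= 1000 Mbps * 1 ms
= 1000 * 1e6 * 1 / 1000 bits
= 1000000 bits
= 125000 bytes
= 122.0703 KB
BDP = 1000000 bits (125000 bytes)


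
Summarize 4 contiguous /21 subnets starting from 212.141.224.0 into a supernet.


Original prefix: /21
Number of subnets: 4 = 2^2
New prefix = 21 - 2 = 19
Supernet: 212.141.224.0/19


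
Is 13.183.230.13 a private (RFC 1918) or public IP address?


RFC 1918 private ranges:
  10.0.0.0/8 (10.0.0.0 - 10.255.255.255)
  172.16.0.0/12 (172.16.0.0 - 172.31.255.255)
  192.168.0.0/16 (192.168.0.0 - 192.168.255.255)
Public (not in any RFC 1918 range)


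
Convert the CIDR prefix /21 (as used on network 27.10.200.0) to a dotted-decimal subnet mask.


/21 means 21 network bits, 11 host bits
Binary: 11111111111111111111100000000000
Mask: 255.255.248.0


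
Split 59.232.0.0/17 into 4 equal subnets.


New prefix = 17 + 2 = 19
Each subnet has 8192 addresses
  59.232.0.0/19
  59.232.32.0/19
  59.232.64.0/19
  59.232.96.0/19
Subnets: 59.232.0.0/19, 59.232.32.0/19, 59.232.64.0/19, 59.232.96.0/19


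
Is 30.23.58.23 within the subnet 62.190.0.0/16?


Subnet network: 62.190.0.0
Test IP AND mask: 30.23.0.0
No, 30.23.58.23 is not in 62.190.0.0/16


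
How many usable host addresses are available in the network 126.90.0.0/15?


Host bits = 32 - 15 = 17
Total addresses = 2^17 = 131072
Usable = total - 2 (network and broadcast)
Usable hosts: 131070


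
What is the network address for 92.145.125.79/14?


IP:   01011100.10010001.01111101.01001111
Mask: 11111111.11111100.00000000.00000000
AND operation:
Net:  01011100.10010000.00000000.00000000
Network: 92.144.0.0/14


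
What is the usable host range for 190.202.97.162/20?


Network: 190.202.96.0
Broadcast: 190.202.111.255
First usable = network + 1
Last usable = broadcast - 1
Range: 190.202.96.1 to 190.202.111.254


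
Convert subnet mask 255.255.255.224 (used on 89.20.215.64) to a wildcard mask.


Subnet mask: 255.255.255.224
Wildcard = 255.255.255.255 - subnet mask
255 - 255 = 0
255 - 255 = 0
255 - 255 = 0
255 - 224 = 31
Wildcard: 0.0.0.31


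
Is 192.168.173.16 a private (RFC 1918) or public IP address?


RFC 1918 private ranges:
  10.0.0.0/8 (10.0.0.0 - 10.255.255.255)
  172.16.0.0/12 (172.16.0.0 - 172.31.255.255)
  192.168.0.0/16 (192.168.0.0 - 192.168.255.255)
Private (in 192.168.0.0/16)


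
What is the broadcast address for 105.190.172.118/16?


Network: 105.190.0.0/16
Host bits = 16
Set all host bits to 1:
Broadcast: 105.190.255.255


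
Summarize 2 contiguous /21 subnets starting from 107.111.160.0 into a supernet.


Original prefix: /21
Number of subnets: 2 = 2^1
New prefix = 21 - 1 = 20
Supernet: 107.111.160.0/20


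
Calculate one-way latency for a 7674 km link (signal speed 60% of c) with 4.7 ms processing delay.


Speed = 0.6 * 3e5 km/s = 180000 km/s
Propagation delay = 7674 / 180000 = 0.0426 s = 42.6333 ms
Processing delay = 4.7 ms
Total one-way latency = 47.3333 ms


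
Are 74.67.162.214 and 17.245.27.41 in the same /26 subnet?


Mask: 255.255.255.192
74.67.162.214 AND mask = 74.67.162.192
17.245.27.41 AND mask = 17.245.27.0
No, different subnets (74.67.162.192 vs 17.245.27.0)


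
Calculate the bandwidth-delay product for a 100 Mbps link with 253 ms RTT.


BDP = bandwidth * RTT
= 100 Mbps * 253 ms
= 100 * 1e6 * 253 / 1000 bits
= 25300000 bits
= 3162500 bytes
= 3088.3789 KB
BDP = 25300000 bits (3162500 bytes)


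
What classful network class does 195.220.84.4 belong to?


First octet: 195
Binary: 11000011
110xxxxx -> Class C (192-223)
Class C, default mask 255.255.255.0 (/24)


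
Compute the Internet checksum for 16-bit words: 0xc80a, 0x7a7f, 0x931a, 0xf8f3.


Sum all words (with carry folding):
+ 0xc80a = 0xc80a
+ 0x7a7f = 0x428a
+ 0x931a = 0xd5a4
+ 0xf8f3 = 0xce98
One's complement: ~0xce98
Checksum = 0x3167


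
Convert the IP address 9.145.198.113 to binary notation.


9 = 00001001
145 = 10010001
198 = 11000110
113 = 01110001
Binary: 00001001.10010001.11000110.01110001


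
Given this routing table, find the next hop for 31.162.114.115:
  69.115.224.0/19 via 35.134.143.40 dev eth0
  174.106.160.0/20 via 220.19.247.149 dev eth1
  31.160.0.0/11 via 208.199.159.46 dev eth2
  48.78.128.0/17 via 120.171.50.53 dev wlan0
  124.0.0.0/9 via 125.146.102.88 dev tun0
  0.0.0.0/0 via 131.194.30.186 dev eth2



Longest prefix match for 31.162.114.115:
  /19 69.115.224.0: no
  /20 174.106.160.0: no
  /11 31.160.0.0: MATCH
  /17 48.78.128.0: no
  /9 124.0.0.0: no
  /0 0.0.0.0: MATCH
Selected: next-hop 208.199.159.46 via eth2 (matched /11)


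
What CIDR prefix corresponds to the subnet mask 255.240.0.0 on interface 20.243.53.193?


Binary: 11111111.11110000.00000000.00000000
Count leading 1s
Prefix: /12


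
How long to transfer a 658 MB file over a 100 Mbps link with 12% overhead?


Effective throughput = 100 * (1 - 12/100) = 88 Mbps
File size in Mb = 658 * 8 = 5264 Mb
Time = 5264 / 88
Time = 59.8182 seconds


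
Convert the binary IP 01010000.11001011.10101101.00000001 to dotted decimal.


01010000 = 80
11001011 = 203
10101101 = 173
00000001 = 1
IP: 80.203.173.1


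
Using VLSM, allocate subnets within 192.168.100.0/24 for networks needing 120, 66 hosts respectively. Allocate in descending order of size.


120 hosts -> /25 (126 usable): 192.168.100.0/25
66 hosts -> /25 (126 usable): 192.168.100.128/25
Allocation: 192.168.100.0/25 (120 hosts, 126 usable); 192.168.100.128/25 (66 hosts, 126 usable)


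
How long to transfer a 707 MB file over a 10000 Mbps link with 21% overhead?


Effective throughput = 10000 * (1 - 21/100) = 7900 Mbps
File size in Mb = 707 * 8 = 5656 Mb
Time = 5656 / 7900
Time = 0.7159 seconds


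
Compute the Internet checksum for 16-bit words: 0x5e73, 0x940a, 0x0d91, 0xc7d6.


Sum all words (with carry folding):
+ 0x5e73 = 0x5e73
+ 0x940a = 0xf27d
+ 0x0d91 = 0x000f
+ 0xc7d6 = 0xc7e5
One's complement: ~0xc7e5
Checksum = 0x381a


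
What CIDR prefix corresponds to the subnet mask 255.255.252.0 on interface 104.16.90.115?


Binary: 11111111.11111111.11111100.00000000
Count leading 1s
Prefix: /22


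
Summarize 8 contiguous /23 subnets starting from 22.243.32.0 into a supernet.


Original prefix: /23
Number of subnets: 8 = 2^3
New prefix = 23 - 3 = 20
Supernet: 22.243.32.0/20


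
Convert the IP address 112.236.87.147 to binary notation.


112 = 01110000
236 = 11101100
87 = 01010111
147 = 10010011
Binary: 01110000.11101100.01010111.10010011


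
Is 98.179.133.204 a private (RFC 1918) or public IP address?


RFC 1918 private ranges:
  10.0.0.0/8 (10.0.0.0 - 10.255.255.255)
  172.16.0.0/12 (172.16.0.0 - 172.31.255.255)
  192.168.0.0/16 (192.168.0.0 - 192.168.255.255)
Public (not in any RFC 1918 range)


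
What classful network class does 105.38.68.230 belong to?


First octet: 105
Binary: 01101001
0xxxxxxx -> Class A (1-126)
Class A, default mask 255.0.0.0 (/8)


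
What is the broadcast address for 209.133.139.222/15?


Network: 209.132.0.0/15
Host bits = 17
Set all host bits to 1:
Broadcast: 209.133.255.255


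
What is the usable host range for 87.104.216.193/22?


Network: 87.104.216.0
Broadcast: 87.104.219.255
First usable = network + 1
Last usable = broadcast - 1
Range: 87.104.216.1 to 87.104.219.254


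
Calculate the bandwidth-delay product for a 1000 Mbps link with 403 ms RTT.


BDP = bandwidth * RTT
= 1000 Mbps * 403 ms
= 1000 * 1e6 * 403 / 1000 bits
= 403000000 bits
= 50375000 bytes
= 49194.3359 KB
BDP = 403000000 bits (50375000 bytes)


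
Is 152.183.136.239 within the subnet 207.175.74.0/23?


Subnet network: 207.175.74.0
Test IP AND mask: 152.183.136.0
No, 152.183.136.239 is not in 207.175.74.0/23


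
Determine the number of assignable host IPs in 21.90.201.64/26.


Host bits = 32 - 26 = 6
Total addresses = 2^6 = 64
Usable = total - 2 (network and broadcast)
Usable hosts: 62


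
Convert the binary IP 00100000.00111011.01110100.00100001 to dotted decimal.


00100000 = 32
00111011 = 59
01110100 = 116
00100001 = 33
IP: 32.59.116.33


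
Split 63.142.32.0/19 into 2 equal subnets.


New prefix = 19 + 1 = 20
Each subnet has 4096 addresses
  63.142.32.0/20
  63.142.48.0/20
Subnets: 63.142.32.0/20, 63.142.48.0/20


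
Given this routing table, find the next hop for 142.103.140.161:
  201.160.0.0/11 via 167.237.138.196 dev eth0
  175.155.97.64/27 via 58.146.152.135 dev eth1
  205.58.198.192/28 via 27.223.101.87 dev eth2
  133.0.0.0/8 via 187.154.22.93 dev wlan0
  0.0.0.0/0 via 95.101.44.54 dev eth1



Longest prefix match for 142.103.140.161:
  /11 201.160.0.0: no
  /27 175.155.97.64: no
  /28 205.58.198.192: no
  /8 133.0.0.0: no
  /0 0.0.0.0: MATCH
Selected: next-hop 95.101.44.54 via eth1 (matched /0)


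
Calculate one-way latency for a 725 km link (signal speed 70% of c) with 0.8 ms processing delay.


Speed = 0.7 * 3e5 km/s = 210000 km/s
Propagation delay = 725 / 210000 = 0.0035 s = 3.4524 ms
Processing delay = 0.8 ms
Total one-way latency = 4.2524 ms


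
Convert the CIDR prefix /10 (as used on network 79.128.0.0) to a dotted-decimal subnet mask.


/10 means 10 network bits, 22 host bits
Binary: 11111111110000000000000000000000
Mask: 255.192.0.0


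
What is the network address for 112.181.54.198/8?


IP:   01110000.10110101.00110110.11000110
Mask: 11111111.00000000.00000000.00000000
AND operation:
Net:  01110000.00000000.00000000.00000000
Network: 112.0.0.0/8


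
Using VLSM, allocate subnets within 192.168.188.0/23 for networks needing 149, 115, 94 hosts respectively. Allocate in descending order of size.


149 hosts -> /24 (254 usable): 192.168.188.0/24
115 hosts -> /25 (126 usable): 192.168.189.0/25
94 hosts -> /25 (126 usable): 192.168.189.128/25
Allocation: 192.168.188.0/24 (149 hosts, 254 usable); 192.168.189.0/25 (115 hosts, 126 usable); 192.168.189.128/25 (94 hosts, 126 usable)


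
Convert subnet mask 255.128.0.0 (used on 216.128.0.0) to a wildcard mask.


Subnet mask: 255.128.0.0
Wildcard = 255.255.255.255 - subnet mask
255 - 255 = 0
255 - 128 = 127
255 - 0 = 255
255 - 0 = 255
Wildcard: 0.127.255.255


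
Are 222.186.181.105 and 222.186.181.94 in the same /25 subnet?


Mask: 255.255.255.128
222.186.181.105 AND mask = 222.186.181.0
222.186.181.94 AND mask = 222.186.181.0
Yes, same subnet (222.186.181.0)


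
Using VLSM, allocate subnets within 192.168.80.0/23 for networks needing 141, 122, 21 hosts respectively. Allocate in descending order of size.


141 hosts -> /24 (254 usable): 192.168.80.0/24
122 hosts -> /25 (126 usable): 192.168.81.0/25
21 hosts -> /27 (30 usable): 192.168.81.128/27
Allocation: 192.168.80.0/24 (141 hosts, 254 usable); 192.168.81.0/25 (122 hosts, 126 usable); 192.168.81.128/27 (21 hosts, 30 usable)


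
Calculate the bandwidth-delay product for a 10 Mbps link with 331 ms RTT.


BDP = bandwidth * RTT
= 10 Mbps * 331 ms
= 10 * 1e6 * 331 / 1000 bits
= 3310000 bits
= 413750 bytes
= 404.0527 KB
BDP = 3310000 bits (413750 bytes)


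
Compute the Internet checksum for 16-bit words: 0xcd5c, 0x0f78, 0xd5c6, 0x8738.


Sum all words (with carry folding):
+ 0xcd5c = 0xcd5c
+ 0x0f78 = 0xdcd4
+ 0xd5c6 = 0xb29b
+ 0x8738 = 0x39d4
One's complement: ~0x39d4
Checksum = 0xc62b


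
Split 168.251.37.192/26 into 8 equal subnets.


New prefix = 26 + 3 = 29
Each subnet has 8 addresses
  168.251.37.192/29
  168.251.37.200/29
  168.251.37.208/29
  168.251.37.216/29
  168.251.37.224/29
  168.251.37.232/29
  168.251.37.240/29
  168.251.37.248/29
Subnets: 168.251.37.192/29, 168.251.37.200/29, 168.251.37.208/29, 168.251.37.216/29, 168.251.37.224/29, 168.251.37.232/29, 168.251.37.240/29, 168.251.37.248/29


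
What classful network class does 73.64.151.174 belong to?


First octet: 73
Binary: 01001001
0xxxxxxx -> Class A (1-126)
Class A, default mask 255.0.0.0 (/8)


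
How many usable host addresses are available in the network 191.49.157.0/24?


Host bits = 32 - 24 = 8
Total addresses = 2^8 = 256
Usable = total - 2 (network and broadcast)
Usable hosts: 254


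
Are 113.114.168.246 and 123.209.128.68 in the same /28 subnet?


Mask: 255.255.255.240
113.114.168.246 AND mask = 113.114.168.240
123.209.128.68 AND mask = 123.209.128.64
No, different subnets (113.114.168.240 vs 123.209.128.64)


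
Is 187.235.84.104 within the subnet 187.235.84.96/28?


Subnet network: 187.235.84.96
Test IP AND mask: 187.235.84.96
Yes, 187.235.84.104 is in 187.235.84.96/28


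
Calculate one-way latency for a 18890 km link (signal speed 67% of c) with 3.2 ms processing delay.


Speed = 0.67 * 3e5 km/s = 201000 km/s
Propagation delay = 18890 / 201000 = 0.094 s = 93.9801 ms
Processing delay = 3.2 ms
Total one-way latency = 97.1801 ms


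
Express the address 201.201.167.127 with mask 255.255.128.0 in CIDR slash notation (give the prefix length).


Binary: 11111111.11111111.10000000.00000000
Count leading 1s
Prefix: /17


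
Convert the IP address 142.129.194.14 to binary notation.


142 = 10001110
129 = 10000001
194 = 11000010
14 = 00001110
Binary: 10001110.10000001.11000010.00001110


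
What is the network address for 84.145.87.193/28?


IP:   01010100.10010001.01010111.11000001
Mask: 11111111.11111111.11111111.11110000
AND operation:
Net:  01010100.10010001.01010111.11000000
Network: 84.145.87.192/28


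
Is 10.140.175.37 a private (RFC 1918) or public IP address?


RFC 1918 private ranges:
  10.0.0.0/8 (10.0.0.0 - 10.255.255.255)
  172.16.0.0/12 (172.16.0.0 - 172.31.255.255)
  192.168.0.0/16 (192.168.0.0 - 192.168.255.255)
Private (in 10.0.0.0/8)


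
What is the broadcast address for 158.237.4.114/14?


Network: 158.236.0.0/14
Host bits = 18
Set all host bits to 1:
Broadcast: 158.239.255.255


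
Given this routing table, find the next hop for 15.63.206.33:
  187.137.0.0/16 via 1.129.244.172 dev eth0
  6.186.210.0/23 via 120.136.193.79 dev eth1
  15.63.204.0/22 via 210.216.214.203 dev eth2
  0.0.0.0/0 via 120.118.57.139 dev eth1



Longest prefix match for 15.63.206.33:
  /16 187.137.0.0: no
  /23 6.186.210.0: no
  /22 15.63.204.0: MATCH
  /0 0.0.0.0: MATCH
Selected: next-hop 210.216.214.203 via eth2 (matched /22)


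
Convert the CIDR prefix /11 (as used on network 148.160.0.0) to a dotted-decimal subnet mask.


/11 means 11 network bits, 21 host bits
Binary: 11111111111000000000000000000000
Mask: 255.224.0.0


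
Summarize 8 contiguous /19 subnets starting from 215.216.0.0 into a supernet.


Original prefix: /19
Number of subnets: 8 = 2^3
New prefix = 19 - 3 = 16
Supernet: 215.216.0.0/16


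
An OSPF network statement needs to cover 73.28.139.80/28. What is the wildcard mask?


Subnet mask: 255.255.255.240
Wildcard = 255.255.255.255 - subnet mask
255 - 255 = 0
255 - 255 = 0
255 - 255 = 0
255 - 240 = 15
Wildcard: 0.0.0.15


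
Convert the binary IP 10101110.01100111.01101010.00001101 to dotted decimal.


10101110 = 174
01100111 = 103
01101010 = 106
00001101 = 13
IP: 174.103.106.13


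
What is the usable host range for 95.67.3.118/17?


Network: 95.67.0.0
Broadcast: 95.67.127.255
First usable = network + 1
Last usable = broadcast - 1
Range: 95.67.0.1 to 95.67.127.254


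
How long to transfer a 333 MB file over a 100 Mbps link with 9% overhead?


Effective throughput = 100 * (1 - 9/100) = 91 Mbps
File size in Mb = 333 * 8 = 2664 Mb
Time = 2664 / 91
Time = 29.2747 seconds


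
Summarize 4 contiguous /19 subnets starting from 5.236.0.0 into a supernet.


Original prefix: /19
Number of subnets: 4 = 2^2
New prefix = 19 - 2 = 17
Supernet: 5.236.0.0/17


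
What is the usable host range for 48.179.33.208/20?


Network: 48.179.32.0
Broadcast: 48.179.47.255
First usable = network + 1
Last usable = broadcast - 1
Range: 48.179.32.1 to 48.179.47.254


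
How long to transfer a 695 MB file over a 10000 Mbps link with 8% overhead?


Effective throughput = 10000 * (1 - 8/100) = 9200 Mbps
File size in Mb = 695 * 8 = 5560 Mb
Time = 5560 / 9200
Time = 0.6043 seconds


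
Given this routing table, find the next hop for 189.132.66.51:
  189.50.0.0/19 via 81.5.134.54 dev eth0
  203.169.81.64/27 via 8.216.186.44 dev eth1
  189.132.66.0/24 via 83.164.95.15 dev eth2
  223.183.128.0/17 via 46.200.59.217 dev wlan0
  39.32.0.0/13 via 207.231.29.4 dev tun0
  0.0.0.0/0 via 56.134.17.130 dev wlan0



Longest prefix match for 189.132.66.51:
  /19 189.50.0.0: no
  /27 203.169.81.64: no
  /24 189.132.66.0: MATCH
  /17 223.183.128.0: no
  /13 39.32.0.0: no
  /0 0.0.0.0: MATCH
Selected: next-hop 83.164.95.15 via eth2 (matched /24)


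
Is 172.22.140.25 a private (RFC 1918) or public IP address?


RFC 1918 private ranges:
  10.0.0.0/8 (10.0.0.0 - 10.255.255.255)
  172.16.0.0/12 (172.16.0.0 - 172.31.255.255)
  192.168.0.0/16 (192.168.0.0 - 192.168.255.255)
Private (in 172.16.0.0/12)


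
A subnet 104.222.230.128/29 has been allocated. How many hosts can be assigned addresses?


Host bits = 32 - 29 = 3
Total addresses = 2^3 = 8
Usable = total - 2 (network and broadcast)
Usable hosts: 6


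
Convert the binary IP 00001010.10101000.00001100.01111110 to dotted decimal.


00001010 = 10
10101000 = 168
00001100 = 12
01111110 = 126
IP: 10.168.12.126


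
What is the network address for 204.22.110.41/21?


IP:   11001100.00010110.01101110.00101001
Mask: 11111111.11111111.11111000.00000000
AND operation:
Net:  11001100.00010110.01101000.00000000
Network: 204.22.104.0/21


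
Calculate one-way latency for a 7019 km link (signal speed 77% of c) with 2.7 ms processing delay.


Speed = 0.77 * 3e5 km/s = 231000 km/s
Propagation delay = 7019 / 231000 = 0.0304 s = 30.3853 ms
Processing delay = 2.7 ms
Total one-way latency = 33.0853 ms


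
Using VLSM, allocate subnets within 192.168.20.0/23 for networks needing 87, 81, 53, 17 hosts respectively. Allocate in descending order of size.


87 hosts -> /25 (126 usable): 192.168.20.0/25
81 hosts -> /25 (126 usable): 192.168.20.128/25
53 hosts -> /26 (62 usable): 192.168.21.0/26
17 hosts -> /27 (30 usable): 192.168.21.64/27
Allocation: 192.168.20.0/25 (87 hosts, 126 usable); 192.168.20.128/25 (81 hosts, 126 usable); 192.168.21.0/26 (53 hosts, 62 usable); 192.168.21.64/27 (17 hosts, 30 usable)


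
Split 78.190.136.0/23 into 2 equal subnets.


New prefix = 23 + 1 = 24
Each subnet has 256 addresses
  78.190.136.0/24
  78.190.137.0/24
Subnets: 78.190.136.0/24, 78.190.137.0/24


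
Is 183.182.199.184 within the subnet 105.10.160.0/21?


Subnet network: 105.10.160.0
Test IP AND mask: 183.182.192.0
No, 183.182.199.184 is not in 105.10.160.0/21


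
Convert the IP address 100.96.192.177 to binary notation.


100 = 01100100
96 = 01100000
192 = 11000000
177 = 10110001
Binary: 01100100.01100000.11000000.10110001


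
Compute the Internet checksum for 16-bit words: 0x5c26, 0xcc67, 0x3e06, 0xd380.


Sum all words (with carry folding):
+ 0x5c26 = 0x5c26
+ 0xcc67 = 0x288e
+ 0x3e06 = 0x6694
+ 0xd380 = 0x3a15
One's complement: ~0x3a15
Checksum = 0xc5ea


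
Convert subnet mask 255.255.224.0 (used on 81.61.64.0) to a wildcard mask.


Subnet mask: 255.255.224.0
Wildcard = 255.255.255.255 - subnet mask
255 - 255 = 0
255 - 255 = 0
255 - 224 = 31
255 - 0 = 255
Wildcard: 0.0.31.255


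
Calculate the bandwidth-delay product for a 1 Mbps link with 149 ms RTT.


BDP = bandwidth * RTT
= 1 Mbps * 149 ms
= 1 * 1e6 * 149 / 1000 bits
= 149000 bits
= 18625 bytes
= 18.1885 KB
BDP = 149000 bits (18625 bytes)


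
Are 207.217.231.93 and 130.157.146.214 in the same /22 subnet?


Mask: 255.255.252.0
207.217.231.93 AND mask = 207.217.228.0
130.157.146.214 AND mask = 130.157.144.0
No, different subnets (207.217.228.0 vs 130.157.144.0)


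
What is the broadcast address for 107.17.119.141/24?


Network: 107.17.119.0/24
Host bits = 8
Set all host bits to 1:
Broadcast: 107.17.119.255


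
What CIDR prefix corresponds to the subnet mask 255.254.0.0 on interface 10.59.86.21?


Binary: 11111111.11111110.00000000.00000000
Count leading 1s
Prefix: /15


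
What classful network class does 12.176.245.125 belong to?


First octet: 12
Binary: 00001100
0xxxxxxx -> Class A (1-126)
Class A, default mask 255.0.0.0 (/8)


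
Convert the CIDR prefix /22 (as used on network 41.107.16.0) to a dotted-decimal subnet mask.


/22 means 22 network bits, 10 host bits
Binary: 11111111111111111111110000000000
Mask: 255.255.252.0


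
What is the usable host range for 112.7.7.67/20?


Network: 112.7.0.0
Broadcast: 112.7.15.255
First usable = network + 1
Last usable = broadcast - 1
Range: 112.7.0.1 to 112.7.15.254


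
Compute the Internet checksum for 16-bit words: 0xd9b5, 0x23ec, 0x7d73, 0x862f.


Sum all words (with carry folding):
+ 0xd9b5 = 0xd9b5
+ 0x23ec = 0xfda1
+ 0x7d73 = 0x7b15
+ 0x862f = 0x0145
One's complement: ~0x0145
Checksum = 0xfeba


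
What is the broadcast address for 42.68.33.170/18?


Network: 42.68.0.0/18
Host bits = 14
Set all host bits to 1:
Broadcast: 42.68.63.255


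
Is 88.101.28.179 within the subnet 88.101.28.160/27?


Subnet network: 88.101.28.160
Test IP AND mask: 88.101.28.160
Yes, 88.101.28.179 is in 88.101.28.160/27


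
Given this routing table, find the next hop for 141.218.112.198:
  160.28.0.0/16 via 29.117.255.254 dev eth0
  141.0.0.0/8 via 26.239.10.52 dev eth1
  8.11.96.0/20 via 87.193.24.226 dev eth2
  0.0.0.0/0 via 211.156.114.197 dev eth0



Longest prefix match for 141.218.112.198:
  /16 160.28.0.0: no
  /8 141.0.0.0: MATCH
  /20 8.11.96.0: no
  /0 0.0.0.0: MATCH
Selected: next-hop 26.239.10.52 via eth1 (matched /8)


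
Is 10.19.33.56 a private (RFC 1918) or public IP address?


RFC 1918 private ranges:
  10.0.0.0/8 (10.0.0.0 - 10.255.255.255)
  172.16.0.0/12 (172.16.0.0 - 172.31.255.255)
  192.168.0.0/16 (192.168.0.0 - 192.168.255.255)
Private (in 10.0.0.0/8)


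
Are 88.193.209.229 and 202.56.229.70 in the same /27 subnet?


Mask: 255.255.255.224
88.193.209.229 AND mask = 88.193.209.224
202.56.229.70 AND mask = 202.56.229.64
No, different subnets (88.193.209.224 vs 202.56.229.64)


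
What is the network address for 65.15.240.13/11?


IP:   01000001.00001111.11110000.00001101
Mask: 11111111.11100000.00000000.00000000
AND operation:
Net:  01000001.00000000.00000000.00000000
Network: 65.0.0.0/11


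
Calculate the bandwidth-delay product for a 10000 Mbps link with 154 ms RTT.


BDP = bandwidth * RTT
= 10000 Mbps * 154 ms
= 10000 * 1e6 * 154 / 1000 bits
= 1540000000 bits
= 192500000 bytes
= 187988.2812 KB
BDP = 1540000000 bits (192500000 bytes)


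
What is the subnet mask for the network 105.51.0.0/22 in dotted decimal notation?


/22 means 22 network bits, 10 host bits
Binary: 11111111111111111111110000000000
Mask: 255.255.252.0


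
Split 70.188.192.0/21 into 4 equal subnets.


New prefix = 21 + 2 = 23
Each subnet has 512 addresses
  70.188.192.0/23
  70.188.194.0/23
  70.188.196.0/23
  70.188.198.0/23
Subnets: 70.188.192.0/23, 70.188.194.0/23, 70.188.196.0/23, 70.188.198.0/23


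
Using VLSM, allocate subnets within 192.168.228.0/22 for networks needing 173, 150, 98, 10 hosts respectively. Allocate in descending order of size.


173 hosts -> /24 (254 usable): 192.168.228.0/24
150 hosts -> /24 (254 usable): 192.168.229.0/24
98 hosts -> /25 (126 usable): 192.168.230.0/25
10 hosts -> /28 (14 usable): 192.168.230.128/28
Allocation: 192.168.228.0/24 (173 hosts, 254 usable); 192.168.229.0/24 (150 hosts, 254 usable); 192.168.230.0/25 (98 hosts, 126 usable); 192.168.230.128/28 (10 hosts, 14 usable)


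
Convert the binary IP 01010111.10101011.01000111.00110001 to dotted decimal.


01010111 = 87
10101011 = 171
01000111 = 71
00110001 = 49
IP: 87.171.71.49


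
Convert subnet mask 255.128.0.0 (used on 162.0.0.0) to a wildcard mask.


Subnet mask: 255.128.0.0
Wildcard = 255.255.255.255 - subnet mask
255 - 255 = 0
255 - 128 = 127
255 - 0 = 255
255 - 0 = 255
Wildcard: 0.127.255.255


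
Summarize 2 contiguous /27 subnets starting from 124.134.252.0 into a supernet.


Original prefix: /27
Number of subnets: 2 = 2^1
New prefix = 27 - 1 = 26
Supernet: 124.134.252.0/26


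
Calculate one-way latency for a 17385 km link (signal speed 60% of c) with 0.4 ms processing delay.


Speed = 0.6 * 3e5 km/s = 180000 km/s
Propagation delay = 17385 / 180000 = 0.0966 s = 96.5833 ms
Processing delay = 0.4 ms
Total one-way latency = 96.9833 ms


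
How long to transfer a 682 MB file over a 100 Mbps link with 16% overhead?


Effective throughput = 100 * (1 - 16/100) = 84 Mbps
File size in Mb = 682 * 8 = 5456 Mb
Time = 5456 / 84
Time = 64.9524 seconds


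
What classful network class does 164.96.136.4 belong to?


First octet: 164
Binary: 10100100
10xxxxxx -> Class B (128-191)
Class B, default mask 255.255.0.0 (/16)


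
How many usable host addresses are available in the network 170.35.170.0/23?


Host bits = 32 - 23 = 9
Total addresses = 2^9 = 512
Usable = total - 2 (network and broadcast)
Usable hosts: 510


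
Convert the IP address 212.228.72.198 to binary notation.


212 = 11010100
228 = 11100100
72 = 01001000
198 = 11000110
Binary: 11010100.11100100.01001000.11000110


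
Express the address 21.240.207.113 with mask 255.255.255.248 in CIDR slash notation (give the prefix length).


Binary: 11111111.11111111.11111111.11111000
Count leading 1s
Prefix: /29


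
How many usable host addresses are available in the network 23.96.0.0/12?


Host bits = 32 - 12 = 20
Total addresses = 2^20 = 1048576
Usable = total - 2 (network and broadcast)
Usable hosts: 1048574


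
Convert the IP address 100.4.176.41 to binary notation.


100 = 01100100
4 = 00000100
176 = 10110000
41 = 00101001
Binary: 01100100.00000100.10110000.00101001


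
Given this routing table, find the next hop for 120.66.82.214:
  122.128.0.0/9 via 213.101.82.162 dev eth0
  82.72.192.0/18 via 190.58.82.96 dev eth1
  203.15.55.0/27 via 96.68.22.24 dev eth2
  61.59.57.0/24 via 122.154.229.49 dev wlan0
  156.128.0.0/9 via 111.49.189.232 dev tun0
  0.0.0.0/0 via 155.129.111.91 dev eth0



Longest prefix match for 120.66.82.214:
  /9 122.128.0.0: no
  /18 82.72.192.0: no
  /27 203.15.55.0: no
  /24 61.59.57.0: no
  /9 156.128.0.0: no
  /0 0.0.0.0: MATCH
Selected: next-hop 155.129.111.91 via eth0 (matched /0)


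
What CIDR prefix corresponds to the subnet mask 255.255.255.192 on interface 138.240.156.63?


Binary: 11111111.11111111.11111111.11000000
Count leading 1s
Prefix: /26


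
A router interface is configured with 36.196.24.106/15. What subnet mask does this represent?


/15 means 15 network bits, 17 host bits
Binary: 11111111111111100000000000000000
Mask: 255.254.0.0


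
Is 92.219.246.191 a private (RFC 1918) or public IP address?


RFC 1918 private ranges:
  10.0.0.0/8 (10.0.0.0 - 10.255.255.255)
  172.16.0.0/12 (172.16.0.0 - 172.31.255.255)
  192.168.0.0/16 (192.168.0.0 - 192.168.255.255)
Public (not in any RFC 1918 range)


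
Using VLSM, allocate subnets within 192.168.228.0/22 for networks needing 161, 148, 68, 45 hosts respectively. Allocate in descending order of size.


161 hosts -> /24 (254 usable): 192.168.228.0/24
148 hosts -> /24 (254 usable): 192.168.229.0/24
68 hosts -> /25 (126 usable): 192.168.230.0/25
45 hosts -> /26 (62 usable): 192.168.230.128/26
Allocation: 192.168.228.0/24 (161 hosts, 254 usable); 192.168.229.0/24 (148 hosts, 254 usable); 192.168.230.0/25 (68 hosts, 126 usable); 192.168.230.128/26 (45 hosts, 62 usable)


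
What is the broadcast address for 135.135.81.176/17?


Network: 135.135.0.0/17
Host bits = 15
Set all host bits to 1:
Broadcast: 135.135.127.255


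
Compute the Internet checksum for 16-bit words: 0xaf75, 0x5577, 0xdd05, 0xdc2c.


Sum all words (with carry folding):
+ 0xaf75 = 0xaf75
+ 0x5577 = 0x04ed
+ 0xdd05 = 0xe1f2
+ 0xdc2c = 0xbe1f
One's complement: ~0xbe1f
Checksum = 0x41e0


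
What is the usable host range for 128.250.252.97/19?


Network: 128.250.224.0
Broadcast: 128.250.255.255
First usable = network + 1
Last usable = broadcast - 1
Range: 128.250.224.1 to 128.250.255.254


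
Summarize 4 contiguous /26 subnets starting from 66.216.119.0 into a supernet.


Original prefix: /26
Number of subnets: 4 = 2^2
New prefix = 26 - 2 = 24
Supernet: 66.216.119.0/24


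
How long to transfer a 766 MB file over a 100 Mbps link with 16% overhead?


Effective throughput = 100 * (1 - 16/100) = 84 Mbps
File size in Mb = 766 * 8 = 6128 Mb
Time = 6128 / 84
Time = 72.9524 seconds


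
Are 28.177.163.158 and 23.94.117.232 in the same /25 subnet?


Mask: 255.255.255.128
28.177.163.158 AND mask = 28.177.163.128
23.94.117.232 AND mask = 23.94.117.128
No, different subnets (28.177.163.128 vs 23.94.117.128)


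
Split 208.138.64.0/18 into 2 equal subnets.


New prefix = 18 + 1 = 19
Each subnet has 8192 addresses
  208.138.64.0/19
  208.138.96.0/19
Subnets: 208.138.64.0/19, 208.138.96.0/19


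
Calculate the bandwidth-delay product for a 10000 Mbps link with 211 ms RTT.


BDP = bandwidth * RTT
= 10000 Mbps * 211 ms
= 10000 * 1e6 * 211 / 1000 bits
= 2110000000 bits
= 263750000 bytes
= 257568.3594 KB
BDP = 2110000000 bits (263750000 bytes)


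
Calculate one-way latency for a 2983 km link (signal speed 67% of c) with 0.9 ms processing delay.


Speed = 0.67 * 3e5 km/s = 201000 km/s
Propagation delay = 2983 / 201000 = 0.0148 s = 14.8408 ms
Processing delay = 0.9 ms
Total one-way latency = 15.7408 ms


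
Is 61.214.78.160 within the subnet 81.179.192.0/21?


Subnet network: 81.179.192.0
Test IP AND mask: 61.214.72.0
No, 61.214.78.160 is not in 81.179.192.0/21


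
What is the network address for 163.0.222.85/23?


IP:   10100011.00000000.11011110.01010101
Mask: 11111111.11111111.11111110.00000000
AND operation:
Net:  10100011.00000000.11011110.00000000
Network: 163.0.222.0/23


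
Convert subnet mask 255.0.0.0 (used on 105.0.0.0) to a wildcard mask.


Subnet mask: 255.0.0.0
Wildcard = 255.255.255.255 - subnet mask
255 - 255 = 0
255 - 0 = 255
255 - 0 = 255
255 - 0 = 255
Wildcard: 0.255.255.255


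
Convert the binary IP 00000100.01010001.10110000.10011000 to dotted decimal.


00000100 = 4
01010001 = 81
10110000 = 176
10011000 = 152
IP: 4.81.176.152


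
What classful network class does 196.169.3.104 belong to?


First octet: 196
Binary: 11000100
110xxxxx -> Class C (192-223)
Class C, default mask 255.255.255.0 (/24)


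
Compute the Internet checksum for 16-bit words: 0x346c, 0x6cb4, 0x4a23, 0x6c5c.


Sum all words (with carry folding):
+ 0x346c = 0x346c
+ 0x6cb4 = 0xa120
+ 0x4a23 = 0xeb43
+ 0x6c5c = 0x57a0
One's complement: ~0x57a0
Checksum = 0xa85f


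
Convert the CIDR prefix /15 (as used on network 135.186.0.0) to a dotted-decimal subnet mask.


/15 means 15 network bits, 17 host bits
Binary: 11111111111111100000000000000000
Mask: 255.254.0.0


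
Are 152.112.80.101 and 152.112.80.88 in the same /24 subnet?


Mask: 255.255.255.0
152.112.80.101 AND mask = 152.112.80.0
152.112.80.88 AND mask = 152.112.80.0
Yes, same subnet (152.112.80.0)


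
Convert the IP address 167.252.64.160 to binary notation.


167 = 10100111
252 = 11111100
64 = 01000000
160 = 10100000
Binary: 10100111.11111100.01000000.10100000


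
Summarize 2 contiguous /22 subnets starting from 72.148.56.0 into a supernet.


Original prefix: /22
Number of subnets: 2 = 2^1
New prefix = 22 - 1 = 21
Supernet: 72.148.56.0/21


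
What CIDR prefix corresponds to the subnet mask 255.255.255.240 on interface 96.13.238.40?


Binary: 11111111.11111111.11111111.11110000
Count leading 1s
Prefix: /28


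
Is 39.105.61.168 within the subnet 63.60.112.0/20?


Subnet network: 63.60.112.0
Test IP AND mask: 39.105.48.0
No, 39.105.61.168 is not in 63.60.112.0/20


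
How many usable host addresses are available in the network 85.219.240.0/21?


Host bits = 32 - 21 = 11
Total addresses = 2^11 = 2048
Usable = total - 2 (network and broadcast)
Usable hosts: 2046


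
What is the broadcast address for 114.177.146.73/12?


Network: 114.176.0.0/12
Host bits = 20
Set all host bits to 1:
Broadcast: 114.191.255.255


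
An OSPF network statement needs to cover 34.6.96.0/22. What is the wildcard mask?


Subnet mask: 255.255.252.0
Wildcard = 255.255.255.255 - subnet mask
255 - 255 = 0
255 - 255 = 0
255 - 252 = 3
255 - 0 = 255
Wildcard: 0.0.3.255


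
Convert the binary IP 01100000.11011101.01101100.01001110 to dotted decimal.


01100000 = 96
11011101 = 221
01101100 = 108
01001110 = 78
IP: 96.221.108.78


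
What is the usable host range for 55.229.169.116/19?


Network: 55.229.160.0
Broadcast: 55.229.191.255
First usable = network + 1
Last usable = broadcast - 1
Range: 55.229.160.1 to 55.229.191.254


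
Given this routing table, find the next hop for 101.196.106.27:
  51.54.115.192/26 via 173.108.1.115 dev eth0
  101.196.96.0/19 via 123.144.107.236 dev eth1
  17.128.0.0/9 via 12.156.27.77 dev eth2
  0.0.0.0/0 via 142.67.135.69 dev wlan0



Longest prefix match for 101.196.106.27:
  /26 51.54.115.192: no
  /19 101.196.96.0: MATCH
  /9 17.128.0.0: no
  /0 0.0.0.0: MATCH
Selected: next-hop 123.144.107.236 via eth1 (matched /19)


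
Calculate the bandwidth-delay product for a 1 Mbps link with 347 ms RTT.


BDP = bandwidth * RTT
= 1 Mbps * 347 ms
= 1 * 1e6 * 347 / 1000 bits
= 347000 bits
= 43375 bytes
= 42.3584 KB
BDP = 347000 bits (43375 bytes)


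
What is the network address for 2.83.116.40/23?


IP:   00000010.01010011.01110100.00101000
Mask: 11111111.11111111.11111110.00000000
AND operation:
Net:  00000010.01010011.01110100.00000000
Network: 2.83.116.0/23


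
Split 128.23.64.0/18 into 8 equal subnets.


New prefix = 18 + 3 = 21
Each subnet has 2048 addresses
  128.23.64.0/21
  128.23.72.0/21
  128.23.80.0/21
  128.23.88.0/21
  128.23.96.0/21
  128.23.104.0/21
  128.23.112.0/21
  128.23.120.0/21
Subnets: 128.23.64.0/21, 128.23.72.0/21, 128.23.80.0/21, 128.23.88.0/21, 128.23.96.0/21, 128.23.104.0/21, 128.23.112.0/21, 128.23.120.0/21


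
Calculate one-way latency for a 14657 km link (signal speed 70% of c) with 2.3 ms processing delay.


Speed = 0.7 * 3e5 km/s = 210000 km/s
Propagation delay = 14657 / 210000 = 0.0698 s = 69.7952 ms
Processing delay = 2.3 ms
Total one-way latency = 72.0952 ms


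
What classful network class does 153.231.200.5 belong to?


First octet: 153
Binary: 10011001
10xxxxxx -> Class B (128-191)
Class B, default mask 255.255.0.0 (/16)


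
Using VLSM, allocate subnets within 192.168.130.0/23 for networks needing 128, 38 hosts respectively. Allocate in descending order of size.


128 hosts -> /24 (254 usable): 192.168.130.0/24
38 hosts -> /26 (62 usable): 192.168.131.0/26
Allocation: 192.168.130.0/24 (128 hosts, 254 usable); 192.168.131.0/26 (38 hosts, 62 usable)


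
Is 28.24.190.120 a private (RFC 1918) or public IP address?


RFC 1918 private ranges:
  10.0.0.0/8 (10.0.0.0 - 10.255.255.255)
  172.16.0.0/12 (172.16.0.0 - 172.31.255.255)
  192.168.0.0/16 (192.168.0.0 - 192.168.255.255)
Public (not in any RFC 1918 range)


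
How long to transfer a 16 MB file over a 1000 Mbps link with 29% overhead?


Effective throughput = 1000 * (1 - 29/100) = 710 Mbps
File size in Mb = 16 * 8 = 128 Mb
Time = 128 / 710
Time = 0.1803 seconds


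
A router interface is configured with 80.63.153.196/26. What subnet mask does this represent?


/26 means 26 network bits, 6 host bits
Binary: 11111111111111111111111111000000
Mask: 255.255.255.192
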